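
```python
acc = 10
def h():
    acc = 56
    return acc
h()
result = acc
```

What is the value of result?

Step 1: Global acc = 10.
Step 2: h() creates local acc = 56 (shadow, not modification).
Step 3: After h() returns, global acc is unchanged. result = 10

The answer is 10.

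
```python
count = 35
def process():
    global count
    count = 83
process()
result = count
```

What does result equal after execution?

Step 1: count = 35 globally.
Step 2: process() declares global count and sets it to 83.
Step 3: After process(), global count = 83. result = 83

The answer is 83.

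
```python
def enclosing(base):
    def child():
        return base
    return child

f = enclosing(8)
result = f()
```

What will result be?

Step 1: enclosing(8) creates closure capturing base = 8.
Step 2: f() returns the captured base = 8.
Step 3: result = 8

The answer is 8.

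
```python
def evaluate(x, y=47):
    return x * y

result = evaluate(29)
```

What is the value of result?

Step 1: evaluate(29) uses default y = 47.
Step 2: Returns 29 * 47 = 1363.
Step 3: result = 1363

The answer is 1363.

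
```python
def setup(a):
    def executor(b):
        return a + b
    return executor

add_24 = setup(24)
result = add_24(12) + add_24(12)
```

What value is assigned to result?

Step 1: add_24 captures a = 24.
Step 2: add_24(12) = 24 + 12 = 36, called twice.
Step 3: result = 36 + 36 = 72

The answer is 72.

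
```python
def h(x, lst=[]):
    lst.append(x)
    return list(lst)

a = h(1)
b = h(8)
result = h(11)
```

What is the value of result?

Step 1: Default list is shared. list() creates copies for return values.
Step 2: Internal list grows: [1] -> [1, 8] -> [1, 8, 11].
Step 3: result = [1, 8, 11]

The answer is [1, 8, 11].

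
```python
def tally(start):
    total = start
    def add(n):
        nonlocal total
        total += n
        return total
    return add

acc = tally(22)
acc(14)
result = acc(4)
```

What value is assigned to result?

Step 1: tally(22) creates closure with total = 22.
Step 2: First acc(14): total = 22 + 14 = 36.
Step 3: Second acc(4): total = 36 + 4 = 40. result = 40

The answer is 40.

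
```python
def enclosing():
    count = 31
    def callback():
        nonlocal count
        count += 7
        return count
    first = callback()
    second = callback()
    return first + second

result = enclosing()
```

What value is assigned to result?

Step 1: count starts at 31.
Step 2: First call: count = 31 + 7 = 38, returns 38.
Step 3: Second call: count = 38 + 7 = 45, returns 45.
Step 4: result = 38 + 45 = 83

The answer is 83.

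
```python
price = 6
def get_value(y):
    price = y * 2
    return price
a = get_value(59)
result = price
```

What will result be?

Step 1: Global price = 6.
Step 2: get_value(59) creates local price = 59 * 2 = 118.
Step 3: Global price unchanged because no global keyword. result = 6

The answer is 6.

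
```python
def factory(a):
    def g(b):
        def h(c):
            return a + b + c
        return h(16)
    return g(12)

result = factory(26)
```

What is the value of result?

Step 1: a = 26, b = 12, c = 16 across three nested scopes.
Step 2: h() accesses all three via LEGB rule.
Step 3: result = 26 + 12 + 16 = 54

The answer is 54.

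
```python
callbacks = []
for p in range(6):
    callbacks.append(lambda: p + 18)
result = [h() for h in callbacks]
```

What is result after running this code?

Step 1: All lambdas capture p by reference. After the loop, p = 5.
Step 2: Each call returns 5 + 18 = 23.
Step 3: result = [23, 23, 23, 23, 23, 23]

The answer is [23, 23, 23, 23, 23, 23].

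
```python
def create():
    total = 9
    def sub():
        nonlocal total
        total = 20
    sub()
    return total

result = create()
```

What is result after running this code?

Step 1: create() sets total = 9.
Step 2: sub() uses nonlocal to reassign total = 20.
Step 3: result = 20

The answer is 20.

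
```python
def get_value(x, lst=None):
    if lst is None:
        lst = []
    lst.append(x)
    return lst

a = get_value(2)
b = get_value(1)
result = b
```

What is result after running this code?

Step 1: None default with guard creates a NEW list each call.
Step 2: a = [2] (fresh list). b = [1] (another fresh list).
Step 3: result = [1] (this is the fix for mutable default)

The answer is [1].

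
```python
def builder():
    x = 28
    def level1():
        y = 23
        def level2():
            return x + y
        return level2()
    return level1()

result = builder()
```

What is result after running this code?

Step 1: x = 28 in builder. y = 23 in level1.
Step 2: level2() reads x = 28 and y = 23 from enclosing scopes.
Step 3: result = 28 + 23 = 51

The answer is 51.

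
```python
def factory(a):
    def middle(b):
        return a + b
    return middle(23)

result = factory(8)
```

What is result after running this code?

Step 1: factory(8) passes a = 8.
Step 2: middle(23) has b = 23, reads a = 8 from enclosing.
Step 3: result = 8 + 23 = 31

The answer is 31.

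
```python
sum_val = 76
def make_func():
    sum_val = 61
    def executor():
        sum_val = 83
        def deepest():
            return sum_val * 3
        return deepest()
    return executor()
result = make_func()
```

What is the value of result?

Step 1: deepest() looks up sum_val through LEGB: not local, finds sum_val = 83 in enclosing executor().
Step 2: Returns 83 * 3 = 249.
Step 3: result = 249

The answer is 249.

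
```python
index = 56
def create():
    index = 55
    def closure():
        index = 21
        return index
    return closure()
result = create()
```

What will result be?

Step 1: Three scopes define index: global (56), create (55), closure (21).
Step 2: closure() has its own local index = 21, which shadows both enclosing and global.
Step 3: result = 21 (local wins in LEGB)

The answer is 21.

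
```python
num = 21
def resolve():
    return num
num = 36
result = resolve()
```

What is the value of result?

Step 1: num is first set to 21, then reassigned to 36.
Step 2: resolve() is called after the reassignment, so it looks up the current global num = 36.
Step 3: result = 36

The answer is 36.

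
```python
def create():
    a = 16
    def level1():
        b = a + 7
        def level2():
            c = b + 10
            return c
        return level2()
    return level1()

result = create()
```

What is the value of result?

Step 1: a = 16. b = a + 7 = 23.
Step 2: c = b + 10 = 23 + 10 = 33.
Step 3: result = 33

The answer is 33.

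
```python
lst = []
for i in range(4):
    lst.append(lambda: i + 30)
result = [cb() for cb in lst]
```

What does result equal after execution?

Step 1: All lambdas capture i by reference. After the loop, i = 3.
Step 2: Each call returns 3 + 30 = 33.
Step 3: result = [33, 33, 33, 33]

The answer is [33, 33, 33, 33].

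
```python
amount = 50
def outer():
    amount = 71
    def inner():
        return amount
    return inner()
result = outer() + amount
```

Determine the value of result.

Step 1: Global amount = 50. outer() shadows with amount = 71.
Step 2: inner() returns enclosing amount = 71. outer() = 71.
Step 3: result = 71 + global amount (50) = 121

The answer is 121.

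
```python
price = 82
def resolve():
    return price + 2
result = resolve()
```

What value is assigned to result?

Step 1: price = 82 is defined globally.
Step 2: resolve() looks up price from global scope = 82, then computes 82 + 2 = 84.
Step 3: result = 84

The answer is 84.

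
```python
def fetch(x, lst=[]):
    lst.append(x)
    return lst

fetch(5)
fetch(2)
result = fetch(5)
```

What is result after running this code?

Step 1: Mutable default argument gotcha! The list [] is created once.
Step 2: Each call appends to the SAME list: [5], [5, 2], [5, 2, 5].
Step 3: result = [5, 2, 5]

The answer is [5, 2, 5].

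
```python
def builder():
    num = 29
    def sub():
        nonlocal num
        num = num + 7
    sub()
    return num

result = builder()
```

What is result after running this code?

Step 1: builder() sets num = 29.
Step 2: sub() uses nonlocal to modify num in builder's scope: num = 29 + 7 = 36.
Step 3: builder() returns the modified num = 36

The answer is 36.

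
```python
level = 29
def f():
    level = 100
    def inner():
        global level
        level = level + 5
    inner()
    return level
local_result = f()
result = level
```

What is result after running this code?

Step 1: Global level = 29. f() creates local level = 100.
Step 2: inner() declares global level and adds 5: global level = 29 + 5 = 34.
Step 3: f() returns its local level = 100 (unaffected by inner).
Step 4: result = global level = 34

The answer is 34.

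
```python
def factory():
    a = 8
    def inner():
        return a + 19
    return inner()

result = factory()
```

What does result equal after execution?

Step 1: factory() defines a = 8.
Step 2: inner() reads a = 8 from enclosing scope, returns 8 + 19 = 27.
Step 3: result = 27

The answer is 27.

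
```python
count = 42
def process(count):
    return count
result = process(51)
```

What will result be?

Step 1: Global count = 42.
Step 2: process(51) takes parameter count = 51, which shadows the global.
Step 3: result = 51

The answer is 51.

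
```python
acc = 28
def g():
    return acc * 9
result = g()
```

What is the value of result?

Step 1: acc = 28 is defined globally.
Step 2: g() looks up acc from global scope = 28, then computes 28 * 9 = 252.
Step 3: result = 252

The answer is 252.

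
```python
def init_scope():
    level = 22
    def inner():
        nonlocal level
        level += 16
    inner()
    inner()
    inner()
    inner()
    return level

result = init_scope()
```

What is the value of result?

Step 1: level starts at 22.
Step 2: inner() is called 4 times, each adding 16.
Step 3: level = 22 + 16 * 4 = 86

The answer is 86.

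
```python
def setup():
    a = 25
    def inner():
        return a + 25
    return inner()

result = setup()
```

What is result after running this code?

Step 1: setup() defines a = 25.
Step 2: inner() reads a = 25 from enclosing scope, returns 25 + 25 = 50.
Step 3: result = 50

The answer is 50.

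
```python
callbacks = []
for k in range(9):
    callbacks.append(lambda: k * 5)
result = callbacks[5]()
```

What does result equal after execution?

Step 1: All lambdas reference the same variable k (late binding).
Step 2: After the loop, k = 8. Every lambda returns k * 5.
Step 3: callbacks[5]() = 8 * 5 = 40

The answer is 40.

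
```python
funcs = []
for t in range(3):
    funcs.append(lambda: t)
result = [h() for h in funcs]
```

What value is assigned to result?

Step 1: All 3 lambdas share the same variable t.
Step 2: After the loop, t = 2.
Step 3: Each call returns 2. result = [2, 2, 2]

The answer is [2, 2, 2].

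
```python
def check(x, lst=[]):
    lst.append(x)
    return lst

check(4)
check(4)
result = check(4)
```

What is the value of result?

Step 1: Mutable default argument gotcha! The list [] is created once.
Step 2: Each call appends to the SAME list: [4], [4, 4], [4, 4, 4].
Step 3: result = [4, 4, 4]

The answer is [4, 4, 4].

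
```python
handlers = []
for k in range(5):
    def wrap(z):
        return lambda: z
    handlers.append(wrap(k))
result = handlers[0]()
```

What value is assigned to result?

Step 1: wrap(k) creates a new scope capturing z = k at call time.
Step 2: handlers[0] = wrap(0), so its lambda captures z = 0.
Step 3: result = 0 (closure factory fixes late binding)

The answer is 0.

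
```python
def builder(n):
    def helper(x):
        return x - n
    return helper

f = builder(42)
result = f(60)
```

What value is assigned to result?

Step 1: builder(42) creates a closure capturing n = 42.
Step 2: f(60) computes 60 - 42 = 18.
Step 3: result = 18

The answer is 18.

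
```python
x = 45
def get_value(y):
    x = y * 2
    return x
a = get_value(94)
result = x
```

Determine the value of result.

Step 1: Global x = 45.
Step 2: get_value(94) creates local x = 94 * 2 = 188.
Step 3: Global x unchanged because no global keyword. result = 45

The answer is 45.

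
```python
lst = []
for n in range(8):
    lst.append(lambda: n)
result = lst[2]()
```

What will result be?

Step 1: The loop creates 8 lambdas, all referencing the same variable n.
Step 2: After the loop, n = 7 (final value).
Step 3: lst[2]() looks up n at call time and finds 7. This is the late binding gotcha. result = 7

The answer is 7.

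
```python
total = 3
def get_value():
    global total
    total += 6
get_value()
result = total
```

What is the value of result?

Step 1: total = 3 globally.
Step 2: get_value() modifies global total: total += 6 = 9.
Step 3: result = 9

The answer is 9.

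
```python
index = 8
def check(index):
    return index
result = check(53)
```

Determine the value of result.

Step 1: Global index = 8.
Step 2: check(53) takes parameter index = 53, which shadows the global.
Step 3: result = 53

The answer is 53.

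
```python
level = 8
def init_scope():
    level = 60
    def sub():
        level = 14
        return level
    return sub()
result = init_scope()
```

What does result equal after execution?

Step 1: Three scopes define level: global (8), init_scope (60), sub (14).
Step 2: sub() has its own local level = 14, which shadows both enclosing and global.
Step 3: result = 14 (local wins in LEGB)

The answer is 14.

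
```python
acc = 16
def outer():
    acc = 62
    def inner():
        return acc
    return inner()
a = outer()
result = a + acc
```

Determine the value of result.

Step 1: outer() has local acc = 62. inner() reads from enclosing.
Step 2: outer() returns 62. Global acc = 16 unchanged.
Step 3: result = 62 + 16 = 78

The answer is 78.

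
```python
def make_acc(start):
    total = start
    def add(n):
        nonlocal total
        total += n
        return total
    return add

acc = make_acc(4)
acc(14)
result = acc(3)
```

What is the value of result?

Step 1: make_acc(4) creates closure with total = 4.
Step 2: First acc(14): total = 4 + 14 = 18.
Step 3: Second acc(3): total = 18 + 3 = 21. result = 21

The answer is 21.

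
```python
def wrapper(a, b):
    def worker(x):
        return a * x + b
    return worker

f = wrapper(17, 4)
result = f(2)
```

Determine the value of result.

Step 1: wrapper(17, 4) captures a = 17, b = 4.
Step 2: f(2) computes 17 * 2 + 4 = 38.
Step 3: result = 38

The answer is 38.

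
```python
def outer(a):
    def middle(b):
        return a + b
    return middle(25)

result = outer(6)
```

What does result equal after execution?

Step 1: outer(6) passes a = 6.
Step 2: middle(25) has b = 25, reads a = 6 from enclosing.
Step 3: result = 6 + 25 = 31

The answer is 31.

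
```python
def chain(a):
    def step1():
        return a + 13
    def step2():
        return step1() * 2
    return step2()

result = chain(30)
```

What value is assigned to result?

Step 1: chain(30) captures a = 30.
Step 2: step2() calls step1() which returns 30 + 13 = 43.
Step 3: step2() returns 43 * 2 = 86

The answer is 86.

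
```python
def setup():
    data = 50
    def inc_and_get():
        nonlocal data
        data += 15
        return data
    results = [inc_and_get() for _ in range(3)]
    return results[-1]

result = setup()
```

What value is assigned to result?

Step 1: data = 50.
Step 2: Three calls to inc_and_get(), each adding 15.
Step 3: Last value = 50 + 15 * 3 = 95

The answer is 95.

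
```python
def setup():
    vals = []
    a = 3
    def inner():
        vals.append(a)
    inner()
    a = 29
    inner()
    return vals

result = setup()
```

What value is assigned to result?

Step 1: a = 3. inner() appends current a to vals.
Step 2: First inner(): appends 3. Then a = 29.
Step 3: Second inner(): appends 29 (closure sees updated a). result = [3, 29]

The answer is [3, 29].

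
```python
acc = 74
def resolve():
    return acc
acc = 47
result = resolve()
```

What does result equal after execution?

Step 1: acc is first set to 74, then reassigned to 47.
Step 2: resolve() is called after the reassignment, so it looks up the current global acc = 47.
Step 3: result = 47

The answer is 47.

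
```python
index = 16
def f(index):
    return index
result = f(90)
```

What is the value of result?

Step 1: Global index = 16.
Step 2: f(90) takes parameter index = 90, which shadows the global.
Step 3: result = 90

The answer is 90.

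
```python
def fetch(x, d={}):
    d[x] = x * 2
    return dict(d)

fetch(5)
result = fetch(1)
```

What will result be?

Step 1: Mutable default dict is shared across calls.
Step 2: First call adds 5: 10. Second call adds 1: 2.
Step 3: result = {5: 10, 1: 2}

The answer is {5: 10, 1: 2}.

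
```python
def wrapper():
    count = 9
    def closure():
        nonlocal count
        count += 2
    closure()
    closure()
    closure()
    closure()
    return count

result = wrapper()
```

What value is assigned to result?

Step 1: count starts at 9.
Step 2: closure() is called 4 times, each adding 2.
Step 3: count = 9 + 2 * 4 = 17

The answer is 17.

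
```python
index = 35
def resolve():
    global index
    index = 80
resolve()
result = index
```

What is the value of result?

Step 1: index = 35 globally.
Step 2: resolve() declares global index and sets it to 80.
Step 3: After resolve(), global index = 80. result = 80

The answer is 80.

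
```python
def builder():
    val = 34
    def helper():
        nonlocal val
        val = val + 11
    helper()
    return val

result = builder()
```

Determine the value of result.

Step 1: builder() sets val = 34.
Step 2: helper() uses nonlocal to modify val in builder's scope: val = 34 + 11 = 45.
Step 3: builder() returns the modified val = 45

The answer is 45.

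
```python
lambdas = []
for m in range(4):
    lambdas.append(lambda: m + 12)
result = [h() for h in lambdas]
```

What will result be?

Step 1: All lambdas capture m by reference. After the loop, m = 3.
Step 2: Each call returns 3 + 12 = 15.
Step 3: result = [15, 15, 15, 15]

The answer is [15, 15, 15, 15].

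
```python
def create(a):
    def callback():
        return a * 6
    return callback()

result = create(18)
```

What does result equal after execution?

Step 1: create(18) binds parameter a = 18.
Step 2: callback() accesses a = 18 from enclosing scope.
Step 3: result = 18 * 6 = 108

The answer is 108.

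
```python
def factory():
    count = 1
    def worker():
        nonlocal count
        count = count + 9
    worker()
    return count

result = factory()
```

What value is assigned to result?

Step 1: factory() sets count = 1.
Step 2: worker() uses nonlocal to modify count in factory's scope: count = 1 + 9 = 10.
Step 3: factory() returns the modified count = 10

The answer is 10.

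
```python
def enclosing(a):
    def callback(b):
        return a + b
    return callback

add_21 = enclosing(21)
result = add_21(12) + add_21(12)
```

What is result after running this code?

Step 1: add_21 captures a = 21.
Step 2: add_21(12) = 21 + 12 = 33, called twice.
Step 3: result = 33 + 33 = 66

The answer is 66.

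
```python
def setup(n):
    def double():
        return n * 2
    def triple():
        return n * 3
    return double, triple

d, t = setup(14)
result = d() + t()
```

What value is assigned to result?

Step 1: Both closures capture the same n = 14.
Step 2: d() = 14 * 2 = 28, t() = 14 * 3 = 42.
Step 3: result = 28 + 42 = 70

The answer is 70.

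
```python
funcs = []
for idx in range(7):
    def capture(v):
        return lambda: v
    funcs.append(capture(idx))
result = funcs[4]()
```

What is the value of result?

Step 1: capture(idx) creates a new scope capturing v = idx at call time.
Step 2: funcs[4] = capture(4), so its lambda captures v = 4.
Step 3: result = 4 (closure factory fixes late binding)

The answer is 4.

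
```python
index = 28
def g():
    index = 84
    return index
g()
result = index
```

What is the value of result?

Step 1: index = 28 globally.
Step 2: g() creates a LOCAL index = 84 (no global keyword!).
Step 3: The global index is unchanged. result = 28

The answer is 28.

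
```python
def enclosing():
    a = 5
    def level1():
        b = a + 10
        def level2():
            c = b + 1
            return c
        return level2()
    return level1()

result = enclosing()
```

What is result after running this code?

Step 1: a = 5. b = a + 10 = 15.
Step 2: c = b + 1 = 15 + 1 = 16.
Step 3: result = 16

The answer is 16.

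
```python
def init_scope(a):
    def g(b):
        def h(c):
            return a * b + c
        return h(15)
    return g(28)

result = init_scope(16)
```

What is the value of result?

Step 1: a = 16, b = 28, c = 15.
Step 2: h() computes a * b + c = 16 * 28 + 15 = 463.
Step 3: result = 463

The answer is 463.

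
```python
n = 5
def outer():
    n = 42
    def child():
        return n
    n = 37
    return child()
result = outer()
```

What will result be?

Step 1: outer() sets n = 42, then later n = 37.
Step 2: child() is called after n is reassigned to 37. Closures capture variables by reference, not by value.
Step 3: result = 37

The answer is 37.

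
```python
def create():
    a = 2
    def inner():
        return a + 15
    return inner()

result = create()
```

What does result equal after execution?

Step 1: create() defines a = 2.
Step 2: inner() reads a = 2 from enclosing scope, returns 2 + 15 = 17.
Step 3: result = 17

The answer is 17.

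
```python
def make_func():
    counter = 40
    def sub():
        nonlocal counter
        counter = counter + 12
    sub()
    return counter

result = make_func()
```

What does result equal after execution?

Step 1: make_func() sets counter = 40.
Step 2: sub() uses nonlocal to modify counter in make_func's scope: counter = 40 + 12 = 52.
Step 3: make_func() returns the modified counter = 52

The answer is 52.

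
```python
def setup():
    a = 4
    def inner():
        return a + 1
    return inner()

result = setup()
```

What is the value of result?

Step 1: setup() defines a = 4.
Step 2: inner() reads a = 4 from enclosing scope, returns 4 + 1 = 5.
Step 3: result = 5

The answer is 5.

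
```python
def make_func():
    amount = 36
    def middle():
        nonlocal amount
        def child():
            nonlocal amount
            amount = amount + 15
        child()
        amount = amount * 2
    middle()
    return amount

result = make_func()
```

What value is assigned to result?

Step 1: amount = 36.
Step 2: child() adds 15: amount = 36 + 15 = 51.
Step 3: middle() doubles: amount = 51 * 2 = 102.
Step 4: result = 102

The answer is 102.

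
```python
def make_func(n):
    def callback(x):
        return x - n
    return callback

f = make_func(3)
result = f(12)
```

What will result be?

Step 1: make_func(3) creates a closure capturing n = 3.
Step 2: f(12) computes 12 - 3 = 9.
Step 3: result = 9

The answer is 9.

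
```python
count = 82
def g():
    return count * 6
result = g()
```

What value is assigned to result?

Step 1: count = 82 is defined globally.
Step 2: g() looks up count from global scope = 82, then computes 82 * 6 = 492.
Step 3: result = 492

The answer is 492.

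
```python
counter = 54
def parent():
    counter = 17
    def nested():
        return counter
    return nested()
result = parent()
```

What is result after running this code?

Step 1: counter = 54 globally, but parent() defines counter = 17 locally.
Step 2: nested() looks up counter. Not in local scope, so checks enclosing scope (parent) and finds counter = 17.
Step 3: result = 17

The answer is 17.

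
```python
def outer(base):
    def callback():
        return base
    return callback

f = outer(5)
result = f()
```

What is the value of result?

Step 1: outer(5) creates closure capturing base = 5.
Step 2: f() returns the captured base = 5.
Step 3: result = 5

The answer is 5.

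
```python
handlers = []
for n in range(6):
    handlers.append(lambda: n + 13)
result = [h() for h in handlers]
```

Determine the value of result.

Step 1: All lambdas capture n by reference. After the loop, n = 5.
Step 2: Each call returns 5 + 13 = 18.
Step 3: result = [18, 18, 18, 18, 18, 18]

The answer is [18, 18, 18, 18, 18, 18].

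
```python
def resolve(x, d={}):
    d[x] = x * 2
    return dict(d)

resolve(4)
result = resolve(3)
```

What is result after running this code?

Step 1: Mutable default dict is shared across calls.
Step 2: First call adds 4: 8. Second call adds 3: 6.
Step 3: result = {4: 8, 3: 6}

The answer is {4: 8, 3: 6}.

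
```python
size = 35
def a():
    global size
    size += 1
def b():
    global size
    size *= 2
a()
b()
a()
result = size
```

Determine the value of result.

Step 1: size = 35.
Step 2: a(): size = 35 + 1 = 36.
Step 3: b(): size = 36 * 2 = 72.
Step 4: a(): size = 72 + 1 = 73

The answer is 73.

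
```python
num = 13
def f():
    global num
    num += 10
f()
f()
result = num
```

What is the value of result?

Step 1: num = 13.
Step 2: First f(): num = 13 + 10 = 23.
Step 3: Second f(): num = 23 + 10 = 33. result = 33

The answer is 33.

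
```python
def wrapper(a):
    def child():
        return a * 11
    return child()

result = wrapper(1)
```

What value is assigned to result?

Step 1: wrapper(1) binds parameter a = 1.
Step 2: child() accesses a = 1 from enclosing scope.
Step 3: result = 1 * 11 = 11

The answer is 11.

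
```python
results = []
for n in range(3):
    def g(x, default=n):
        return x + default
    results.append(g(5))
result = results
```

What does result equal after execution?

Step 1: Default argument default=n is evaluated at function definition time.
Step 2: Each iteration creates g with default = current n value.
Step 3: g(5) returns 5 + default. results = [5, 6, 7]

The answer is [5, 6, 7].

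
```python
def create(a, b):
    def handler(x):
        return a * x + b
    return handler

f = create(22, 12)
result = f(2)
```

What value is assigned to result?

Step 1: create(22, 12) captures a = 22, b = 12.
Step 2: f(2) computes 22 * 2 + 12 = 56.
Step 3: result = 56

The answer is 56.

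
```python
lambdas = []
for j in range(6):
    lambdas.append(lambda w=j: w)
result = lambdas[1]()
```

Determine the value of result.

Step 1: Default argument w=j captures j's value at each iteration.
Step 2: lambdas[1] captured w = 1 when j was 1.
Step 3: result = 1

The answer is 1.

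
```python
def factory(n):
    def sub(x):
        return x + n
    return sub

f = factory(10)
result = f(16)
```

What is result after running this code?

Step 1: factory(10) creates a closure that captures n = 10.
Step 2: f(16) calls the closure with x = 16, returning 16 + 10 = 26.
Step 3: result = 26

The answer is 26.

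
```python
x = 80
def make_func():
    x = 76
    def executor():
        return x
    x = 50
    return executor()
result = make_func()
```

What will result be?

Step 1: make_func() sets x = 76, then later x = 50.
Step 2: executor() is called after x is reassigned to 50. Closures capture variables by reference, not by value.
Step 3: result = 50

The answer is 50.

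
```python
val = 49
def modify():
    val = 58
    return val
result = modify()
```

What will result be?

Step 1: Global val = 49.
Step 2: modify() creates local val = 58, shadowing the global.
Step 3: Returns local val = 58. result = 58

The answer is 58.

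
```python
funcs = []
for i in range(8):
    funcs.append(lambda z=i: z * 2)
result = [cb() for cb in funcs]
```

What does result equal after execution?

Step 1: Default arg z=i captures i at each iteration.
Step 2: funcs[k] has z defaulting to k, returns k * 2.
Step 3: result = [0, 2, 4, 6, 8, 10, 12, 14]

The answer is [0, 2, 4, 6, 8, 10, 12, 14].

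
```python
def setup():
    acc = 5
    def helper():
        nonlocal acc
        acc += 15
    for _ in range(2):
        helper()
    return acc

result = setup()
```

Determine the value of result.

Step 1: acc = 5.
Step 2: helper() is called 2 times in a loop, each adding 15 via nonlocal.
Step 3: acc = 5 + 15 * 2 = 35

The answer is 35.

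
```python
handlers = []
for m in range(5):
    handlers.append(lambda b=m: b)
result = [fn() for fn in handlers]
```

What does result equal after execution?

Step 1: Default arg b=m captures m at each iteration.
Step 2: Each lambda has its own default: 0, 1, ..., 4.
Step 3: result = [0, 1, 2, 3, 4]

The answer is [0, 1, 2, 3, 4].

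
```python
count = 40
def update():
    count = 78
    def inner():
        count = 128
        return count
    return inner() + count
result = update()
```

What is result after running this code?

Step 1: update() has local count = 78. inner() has local count = 128.
Step 2: inner() returns its local count = 128.
Step 3: update() returns 128 + its own count (78) = 206

The answer is 206.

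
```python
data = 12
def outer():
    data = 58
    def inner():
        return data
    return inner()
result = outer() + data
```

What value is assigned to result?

Step 1: Global data = 12. outer() shadows with data = 58.
Step 2: inner() returns enclosing data = 58. outer() = 58.
Step 3: result = 58 + global data (12) = 70

The answer is 70.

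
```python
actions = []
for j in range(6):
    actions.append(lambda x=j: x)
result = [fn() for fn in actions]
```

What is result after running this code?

Step 1: Default arg x=j captures j at each iteration.
Step 2: Each lambda has its own default: 0, 1, ..., 5.
Step 3: result = [0, 1, 2, 3, 4, 5]

The answer is [0, 1, 2, 3, 4, 5].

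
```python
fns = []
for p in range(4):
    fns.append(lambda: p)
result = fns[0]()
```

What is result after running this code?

Step 1: The loop creates 4 lambdas, all referencing the same variable p.
Step 2: After the loop, p = 3 (final value).
Step 3: fns[0]() looks up p at call time and finds 3. This is the late binding gotcha. result = 3

The answer is 3.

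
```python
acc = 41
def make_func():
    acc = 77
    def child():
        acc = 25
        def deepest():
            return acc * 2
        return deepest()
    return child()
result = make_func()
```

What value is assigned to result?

Step 1: deepest() looks up acc through LEGB: not local, finds acc = 25 in enclosing child().
Step 2: Returns 25 * 2 = 50.
Step 3: result = 50

The answer is 50.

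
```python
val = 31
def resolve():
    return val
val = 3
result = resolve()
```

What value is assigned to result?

Step 1: val is first set to 31, then reassigned to 3.
Step 2: resolve() is called after the reassignment, so it looks up the current global val = 3.
Step 3: result = 3

The answer is 3.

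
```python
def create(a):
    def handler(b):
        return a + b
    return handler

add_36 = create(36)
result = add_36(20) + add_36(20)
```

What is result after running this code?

Step 1: add_36 captures a = 36.
Step 2: add_36(20) = 36 + 20 = 56, called twice.
Step 3: result = 56 + 56 = 112

The answer is 112.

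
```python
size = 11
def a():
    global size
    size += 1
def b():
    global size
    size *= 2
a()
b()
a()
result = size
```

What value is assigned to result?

Step 1: size = 11.
Step 2: a(): size = 11 + 1 = 12.
Step 3: b(): size = 12 * 2 = 24.
Step 4: a(): size = 24 + 1 = 25

The answer is 25.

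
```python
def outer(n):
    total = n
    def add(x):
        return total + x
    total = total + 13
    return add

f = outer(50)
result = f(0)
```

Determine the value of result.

Step 1: outer(50) sets total = 50, then total = 50 + 13 = 63.
Step 2: Closures capture by reference, so add sees total = 63.
Step 3: f(0) returns 63 + 0 = 63

The answer is 63.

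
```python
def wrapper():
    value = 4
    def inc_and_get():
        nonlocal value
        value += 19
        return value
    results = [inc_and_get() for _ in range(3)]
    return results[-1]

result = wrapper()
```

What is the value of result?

Step 1: value = 4.
Step 2: Three calls to inc_and_get(), each adding 19.
Step 3: Last value = 4 + 19 * 3 = 61

The answer is 61.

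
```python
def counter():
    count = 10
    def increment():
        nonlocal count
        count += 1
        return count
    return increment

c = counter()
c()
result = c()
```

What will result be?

Step 1: counter() creates closure with count = 10.
Step 2: Each c() call increments count via nonlocal. After 2 calls: 10 + 2 = 12.
Step 3: result = 12

The answer is 12.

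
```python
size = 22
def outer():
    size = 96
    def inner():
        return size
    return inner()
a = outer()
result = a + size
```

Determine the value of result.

Step 1: outer() has local size = 96. inner() reads from enclosing.
Step 2: outer() returns 96. Global size = 22 unchanged.
Step 3: result = 96 + 22 = 118

The answer is 118.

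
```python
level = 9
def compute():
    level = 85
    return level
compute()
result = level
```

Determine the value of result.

Step 1: level = 9 globally.
Step 2: compute() creates a LOCAL level = 85 (no global keyword!).
Step 3: The global level is unchanged. result = 9

The answer is 9.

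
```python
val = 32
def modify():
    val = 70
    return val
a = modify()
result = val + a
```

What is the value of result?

Step 1: Global val = 32. modify() returns local val = 70.
Step 2: a = 70. Global val still = 32.
Step 3: result = 32 + 70 = 102

The answer is 102.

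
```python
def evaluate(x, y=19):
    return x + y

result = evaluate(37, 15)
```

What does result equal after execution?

Step 1: evaluate(37, 15) overrides default y with 15.
Step 2: Returns 37 + 15 = 52.
Step 3: result = 52

The answer is 52.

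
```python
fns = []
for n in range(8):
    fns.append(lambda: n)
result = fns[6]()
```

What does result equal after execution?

Step 1: The loop creates 8 lambdas, all referencing the same variable n.
Step 2: After the loop, n = 7 (final value).
Step 3: fns[6]() looks up n at call time and finds 7. This is the late binding gotcha. result = 7

The answer is 7.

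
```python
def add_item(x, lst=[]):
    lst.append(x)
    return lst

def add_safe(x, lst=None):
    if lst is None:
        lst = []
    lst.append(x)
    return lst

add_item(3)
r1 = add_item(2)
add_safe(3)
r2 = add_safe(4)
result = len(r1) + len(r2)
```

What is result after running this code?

Step 1: add_item shares mutable default: after 2 calls, lst = [3, 2], len = 2.
Step 2: add_safe creates fresh list each time: r2 = [4], len = 1.
Step 3: result = 2 + 1 = 3

The answer is 3.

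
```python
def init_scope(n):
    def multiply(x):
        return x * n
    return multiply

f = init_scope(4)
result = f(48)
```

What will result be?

Step 1: init_scope(4) returns multiply closure with n = 4.
Step 2: f(48) computes 48 * 4 = 192.
Step 3: result = 192

The answer is 192.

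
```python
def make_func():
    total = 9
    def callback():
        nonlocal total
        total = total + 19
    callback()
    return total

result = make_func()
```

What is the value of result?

Step 1: make_func() sets total = 9.
Step 2: callback() uses nonlocal to modify total in make_func's scope: total = 9 + 19 = 28.
Step 3: make_func() returns the modified total = 28

The answer is 28.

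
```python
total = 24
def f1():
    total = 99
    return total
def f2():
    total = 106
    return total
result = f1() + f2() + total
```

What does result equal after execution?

Step 1: Each function shadows global total with its own local.
Step 2: f1() returns 99, f2() returns 106.
Step 3: Global total = 24 is unchanged. result = 99 + 106 + 24 = 229

The answer is 229.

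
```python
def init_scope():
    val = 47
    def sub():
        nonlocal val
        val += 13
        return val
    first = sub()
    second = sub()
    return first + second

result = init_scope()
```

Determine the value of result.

Step 1: val starts at 47.
Step 2: First call: val = 47 + 13 = 60, returns 60.
Step 3: Second call: val = 60 + 13 = 73, returns 73.
Step 4: result = 60 + 73 = 133

The answer is 133.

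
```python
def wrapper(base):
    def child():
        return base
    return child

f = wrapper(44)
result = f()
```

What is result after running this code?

Step 1: wrapper(44) creates closure capturing base = 44.
Step 2: f() returns the captured base = 44.
Step 3: result = 44

The answer is 44.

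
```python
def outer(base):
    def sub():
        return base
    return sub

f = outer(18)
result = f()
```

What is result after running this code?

Step 1: outer(18) creates closure capturing base = 18.
Step 2: f() returns the captured base = 18.
Step 3: result = 18

The answer is 18.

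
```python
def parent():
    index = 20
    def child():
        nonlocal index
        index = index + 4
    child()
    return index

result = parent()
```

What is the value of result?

Step 1: parent() sets index = 20.
Step 2: child() uses nonlocal to modify index in parent's scope: index = 20 + 4 = 24.
Step 3: parent() returns the modified index = 24

The answer is 24.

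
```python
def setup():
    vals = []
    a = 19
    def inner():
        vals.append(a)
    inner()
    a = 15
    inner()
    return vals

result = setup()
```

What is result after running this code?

Step 1: a = 19. inner() appends current a to vals.
Step 2: First inner(): appends 19. Then a = 15.
Step 3: Second inner(): appends 15 (closure sees updated a). result = [19, 15]

The answer is [19, 15].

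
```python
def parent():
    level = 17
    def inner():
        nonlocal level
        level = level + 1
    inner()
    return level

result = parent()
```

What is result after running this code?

Step 1: parent() sets level = 17.
Step 2: inner() uses nonlocal to modify level in parent's scope: level = 17 + 1 = 18.
Step 3: parent() returns the modified level = 18

The answer is 18.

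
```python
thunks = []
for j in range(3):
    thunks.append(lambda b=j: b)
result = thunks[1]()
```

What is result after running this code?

Step 1: Default argument b=j captures j's value at each iteration.
Step 2: thunks[1] captured b = 1 when j was 1.
Step 3: result = 1

The answer is 1.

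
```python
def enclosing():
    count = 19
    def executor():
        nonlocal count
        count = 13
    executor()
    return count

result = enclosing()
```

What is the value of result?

Step 1: enclosing() sets count = 19.
Step 2: executor() uses nonlocal to reassign count = 13.
Step 3: result = 13

The answer is 13.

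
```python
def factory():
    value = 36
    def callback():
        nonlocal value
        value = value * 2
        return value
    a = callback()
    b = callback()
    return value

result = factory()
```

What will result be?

Step 1: value starts at 36.
Step 2: First callback(): value = 36 * 2 = 72.
Step 3: Second callback(): value = 72 * 2 = 144.
Step 4: result = 144

The answer is 144.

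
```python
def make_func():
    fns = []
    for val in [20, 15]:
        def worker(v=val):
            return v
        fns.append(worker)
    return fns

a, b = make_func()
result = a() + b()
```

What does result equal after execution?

Step 1: Default argument v=val captures val at each iteration.
Step 2: a() returns 20 (captured at first iteration), b() returns 15 (captured at second).
Step 3: result = 20 + 15 = 35

The answer is 35.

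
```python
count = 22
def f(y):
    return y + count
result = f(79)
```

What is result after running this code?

Step 1: count = 22 is defined globally.
Step 2: f(79) uses parameter y = 79 and looks up count from global scope = 22.
Step 3: result = 79 + 22 = 101

The answer is 101.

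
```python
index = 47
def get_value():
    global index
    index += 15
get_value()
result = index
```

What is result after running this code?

Step 1: index = 47 globally.
Step 2: get_value() modifies global index: index += 15 = 62.
Step 3: result = 62

The answer is 62.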